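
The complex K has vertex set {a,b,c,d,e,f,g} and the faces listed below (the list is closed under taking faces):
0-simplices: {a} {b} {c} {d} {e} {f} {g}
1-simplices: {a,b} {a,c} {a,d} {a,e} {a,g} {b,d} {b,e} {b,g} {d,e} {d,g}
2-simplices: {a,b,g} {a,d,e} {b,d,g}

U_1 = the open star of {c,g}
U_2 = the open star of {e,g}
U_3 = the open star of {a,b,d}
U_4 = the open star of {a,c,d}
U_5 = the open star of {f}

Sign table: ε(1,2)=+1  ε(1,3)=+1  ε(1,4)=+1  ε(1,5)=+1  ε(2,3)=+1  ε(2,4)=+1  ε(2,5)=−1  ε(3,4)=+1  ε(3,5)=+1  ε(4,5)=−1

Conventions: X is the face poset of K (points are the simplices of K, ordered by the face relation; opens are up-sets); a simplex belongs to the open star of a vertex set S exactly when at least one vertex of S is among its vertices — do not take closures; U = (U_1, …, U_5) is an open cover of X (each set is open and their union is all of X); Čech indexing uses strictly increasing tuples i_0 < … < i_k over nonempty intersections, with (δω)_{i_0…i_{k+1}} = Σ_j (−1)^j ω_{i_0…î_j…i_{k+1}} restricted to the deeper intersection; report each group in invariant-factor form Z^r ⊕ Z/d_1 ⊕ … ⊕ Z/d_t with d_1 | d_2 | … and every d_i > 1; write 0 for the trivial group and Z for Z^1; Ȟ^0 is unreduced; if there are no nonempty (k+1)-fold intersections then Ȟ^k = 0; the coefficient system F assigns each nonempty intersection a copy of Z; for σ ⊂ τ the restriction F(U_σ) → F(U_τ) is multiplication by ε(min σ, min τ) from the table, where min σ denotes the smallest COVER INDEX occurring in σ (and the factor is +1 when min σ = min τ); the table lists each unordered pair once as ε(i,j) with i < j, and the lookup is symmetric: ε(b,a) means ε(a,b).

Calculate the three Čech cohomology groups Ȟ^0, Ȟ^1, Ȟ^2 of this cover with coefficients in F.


Ȟ^0(U;F) ≅ Z^2; Ȟ^1(U;F) ≅ 0; Ȟ^2(U;F) ≅ 0

intersection data:
  U1={{c},{g},{a,c},{a,g},{b,g},{d,g},{a,b,g},{b,d,g}} U2={{e},{g},{a,e},{a,g},{b,e},{b,g},{d,e},{d,g},{a,b,g},{a,d,e},{b,d,g}} U3={{a},{b},{d},{a,b},{a,c},{a,d},{a,e},{a,g},{b,d},{b,e},{b,g},{d,e},{d,g},{a,b,g},{a,d,e},{b,d,g}} U4={{a},{c},{d},{a,b},{a,c},{a,d},{a,e},{a,g},{b,d},{d,e},{d,g},{a,b,g},{a,d,e},{b,d,g}} U5={{f}}
  U12={{g},{a,g},{b,g},{d,g},{a,b,g},{b,d,g}} U13={{a,c},{a,g},{b,g},{d,g},{a,b,g},{b,d,g}} U14={{c},{a,c},{a,g},{d,g},{a,b,g},{b,d,g}} U23={{a,e},{a,g},{b,e},{b,g},{d,e},{d,g},{a,b,g},{a,d,e},{b,d,g}} U24={{a,e},{a,g},{d,e},{d,g},{a,b,g},{a,d,e},{b,d,g}} U34={{a},{d},{a,b},{a,c},{a,d},{a,e},{a,g},{b,d},{d,e},{d,g},{a,b,g},{a,d,e},{b,d,g}}
  U123={{a,g},{b,g},{d,g},{a,b,g},{b,d,g}} U124={{a,g},{d,g},{a,b,g},{b,d,g}} U134={{a,c},{a,g},{d,g},{a,b,g},{b,d,g}} U234={{a,e},{a,g},{d,e},{d,g},{a,b,g},{a,d,e},{b,d,g}}
  U1234={{a,g},{d,g},{a,b,g},{b,d,g}}
C dims 5,6,4,1; δ0: rk 3, SNF 1^3; δ1: rk 3, SNF 1^3; δ2: rk 1, SNF 1^1
Ȟ^0 = (5 − 3) − 0 = 2, so Ȟ^0 ≅ Z^2
Ȟ^1 = (6 − 3) − 3 = 0, so Ȟ^1 ≅ 0
Ȟ^2 = (4 − 1) − 3 = 0, so Ȟ^2 ≅ 0


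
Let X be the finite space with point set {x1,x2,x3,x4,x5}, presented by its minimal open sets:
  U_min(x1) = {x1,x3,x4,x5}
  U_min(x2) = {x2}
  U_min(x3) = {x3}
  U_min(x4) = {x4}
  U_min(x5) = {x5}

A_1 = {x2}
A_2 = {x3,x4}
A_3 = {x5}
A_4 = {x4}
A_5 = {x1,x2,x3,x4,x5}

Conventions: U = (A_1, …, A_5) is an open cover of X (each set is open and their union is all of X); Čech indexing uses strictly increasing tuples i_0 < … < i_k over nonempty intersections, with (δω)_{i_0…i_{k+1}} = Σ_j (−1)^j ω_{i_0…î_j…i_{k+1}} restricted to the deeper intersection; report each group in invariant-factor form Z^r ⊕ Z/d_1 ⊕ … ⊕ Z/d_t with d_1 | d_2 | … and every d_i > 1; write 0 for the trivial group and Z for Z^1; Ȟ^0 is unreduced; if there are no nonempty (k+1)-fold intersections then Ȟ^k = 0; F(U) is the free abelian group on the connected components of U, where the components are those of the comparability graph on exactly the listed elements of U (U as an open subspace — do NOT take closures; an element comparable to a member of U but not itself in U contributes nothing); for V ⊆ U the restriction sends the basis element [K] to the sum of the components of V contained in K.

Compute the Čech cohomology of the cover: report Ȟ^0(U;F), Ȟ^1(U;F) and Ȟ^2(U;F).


nonempty overlaps:
  A15={x2} A24={x4} A25={x3,x4} A35={x5} A45={x4}
  A245={x4}
components per intersection:
  A1: {x2}
  A2: {x3} {x4}
  A3: {x5}
  A4: {x4}
  A5: {x1,x3,x4,x5} {x2}
  A15: {x2}
  A24: {x4}
  A25: {x3} {x4}
  A35: {x5}
  A45: {x4}
  A245: {x4}
C dims 7,6,1; δ0: rk 5, SNF 1^5; δ1: rk 1, SNF 1^1
degree 0: 7−5−0 = 2 → Ȟ^0 ≅ Z^2
degree 1: 6−1−5 = 0 → Ȟ^1 ≅ 0
degree 2: 1−0−1 = 0 → Ȟ^2 ≅ 0

Ȟ^0 = Z^2, Ȟ^1 = 0, Ȟ^2 = 0


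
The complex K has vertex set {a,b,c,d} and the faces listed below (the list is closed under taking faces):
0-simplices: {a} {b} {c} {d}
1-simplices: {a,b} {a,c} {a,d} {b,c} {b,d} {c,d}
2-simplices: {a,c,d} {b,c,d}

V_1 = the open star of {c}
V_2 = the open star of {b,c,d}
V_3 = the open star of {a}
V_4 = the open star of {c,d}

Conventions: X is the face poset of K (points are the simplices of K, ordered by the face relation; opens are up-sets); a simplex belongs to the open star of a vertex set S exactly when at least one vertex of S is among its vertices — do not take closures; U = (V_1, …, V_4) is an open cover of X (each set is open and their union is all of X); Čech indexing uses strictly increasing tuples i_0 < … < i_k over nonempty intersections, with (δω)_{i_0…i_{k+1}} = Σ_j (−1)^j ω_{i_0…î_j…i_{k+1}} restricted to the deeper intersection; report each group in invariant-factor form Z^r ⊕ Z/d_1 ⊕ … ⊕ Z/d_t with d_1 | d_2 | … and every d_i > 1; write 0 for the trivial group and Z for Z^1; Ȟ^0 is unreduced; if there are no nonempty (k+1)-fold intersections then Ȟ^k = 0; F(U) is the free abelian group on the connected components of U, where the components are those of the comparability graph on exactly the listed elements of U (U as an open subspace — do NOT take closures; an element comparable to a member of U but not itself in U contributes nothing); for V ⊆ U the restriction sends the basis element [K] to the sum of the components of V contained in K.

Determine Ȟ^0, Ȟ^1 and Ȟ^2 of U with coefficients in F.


nerve of the cover:
  V1={{c},{a,c},{b,c},{c,d},{a,c,d},{b,c,d}} V2={{b},{c},{d},{a,b},{a,c},{a,d},{b,c},{b,d},{c,d},{a,c,d},{b,c,d}} V3={{a},{a,b},{a,c},{a,d},{a,c,d}} V4={{c},{d},{a,c},{a,d},{b,c},{b,d},{c,d},{a,c,d},{b,c,d}}
  V12={{c},{a,c},{b,c},{c,d},{a,c,d},{b,c,d}} V13={{a,c},{a,c,d}} V14={{c},{a,c},{b,c},{c,d},{a,c,d},{b,c,d}} V23={{a,b},{a,c},{a,d},{a,c,d}} V24={{c},{d},{a,c},{a,d},{b,c},{b,d},{c,d},{a,c,d},{b,c,d}} V34={{a,c},{a,d},{a,c,d}}
  V123={{a,c},{a,c,d}} V124={{c},{a,c},{b,c},{c,d},{a,c,d},{b,c,d}} V134={{a,c},{a,c,d}} V234={{a,c},{a,d},{a,c,d}}
  V1234={{a,c},{a,c,d}}
components per intersection:
  V1: {{c},{a,c},{b,c},{c,d},{a,c,d},{b,c,d}}
  V2: {{b},{c},{d},{a,b},{a,c},{a,d},{b,c},{b,d},{c,d},{a,c,d},{b,c,d}}
  V3: {{a},{a,b},{a,c},{a,d},{a,c,d}}
  V4: {{c},{d},{a,c},{a,d},{b,c},{b,d},{c,d},{a,c,d},{b,c,d}}
  V12: {{c},{a,c},{b,c},{c,d},{a,c,d},{b,c,d}}
  V13: {{a,c},{a,c,d}}
  V14: {{c},{a,c},{b,c},{c,d},{a,c,d},{b,c,d}}
  V23: {{a,b}} {{a,c},{a,d},{a,c,d}}
  V24: {{c},{d},{a,c},{a,d},{b,c},{b,d},{c,d},{a,c,d},{b,c,d}}
  V34: {{a,c},{a,d},{a,c,d}}
  V123: {{a,c},{a,c,d}}
  V124: {{c},{a,c},{b,c},{c,d},{a,c,d},{b,c,d}}
  V134: {{a,c},{a,c,d}}
  V234: {{a,c},{a,d},{a,c,d}}
  V1234: {{a,c},{a,c,d}}
C dims 4,7,4,1; δ0: rk 3, SNF 1^3; δ1: rk 3, SNF 1^3; δ2: rk 1, SNF 1^1
Ȟ^0 = (4 − 3) − 0 = 1, so Ȟ^0 ≅ Z
Ȟ^1 = (7 − 3) − 3 = 1, so Ȟ^1 ≅ Z
Ȟ^2 = (4 − 1) − 3 = 0, so Ȟ^2 ≅ 0

Ȟ^0(U;F) ≅ Z; Ȟ^1(U;F) ≅ Z; Ȟ^2(U;F) ≅ 0


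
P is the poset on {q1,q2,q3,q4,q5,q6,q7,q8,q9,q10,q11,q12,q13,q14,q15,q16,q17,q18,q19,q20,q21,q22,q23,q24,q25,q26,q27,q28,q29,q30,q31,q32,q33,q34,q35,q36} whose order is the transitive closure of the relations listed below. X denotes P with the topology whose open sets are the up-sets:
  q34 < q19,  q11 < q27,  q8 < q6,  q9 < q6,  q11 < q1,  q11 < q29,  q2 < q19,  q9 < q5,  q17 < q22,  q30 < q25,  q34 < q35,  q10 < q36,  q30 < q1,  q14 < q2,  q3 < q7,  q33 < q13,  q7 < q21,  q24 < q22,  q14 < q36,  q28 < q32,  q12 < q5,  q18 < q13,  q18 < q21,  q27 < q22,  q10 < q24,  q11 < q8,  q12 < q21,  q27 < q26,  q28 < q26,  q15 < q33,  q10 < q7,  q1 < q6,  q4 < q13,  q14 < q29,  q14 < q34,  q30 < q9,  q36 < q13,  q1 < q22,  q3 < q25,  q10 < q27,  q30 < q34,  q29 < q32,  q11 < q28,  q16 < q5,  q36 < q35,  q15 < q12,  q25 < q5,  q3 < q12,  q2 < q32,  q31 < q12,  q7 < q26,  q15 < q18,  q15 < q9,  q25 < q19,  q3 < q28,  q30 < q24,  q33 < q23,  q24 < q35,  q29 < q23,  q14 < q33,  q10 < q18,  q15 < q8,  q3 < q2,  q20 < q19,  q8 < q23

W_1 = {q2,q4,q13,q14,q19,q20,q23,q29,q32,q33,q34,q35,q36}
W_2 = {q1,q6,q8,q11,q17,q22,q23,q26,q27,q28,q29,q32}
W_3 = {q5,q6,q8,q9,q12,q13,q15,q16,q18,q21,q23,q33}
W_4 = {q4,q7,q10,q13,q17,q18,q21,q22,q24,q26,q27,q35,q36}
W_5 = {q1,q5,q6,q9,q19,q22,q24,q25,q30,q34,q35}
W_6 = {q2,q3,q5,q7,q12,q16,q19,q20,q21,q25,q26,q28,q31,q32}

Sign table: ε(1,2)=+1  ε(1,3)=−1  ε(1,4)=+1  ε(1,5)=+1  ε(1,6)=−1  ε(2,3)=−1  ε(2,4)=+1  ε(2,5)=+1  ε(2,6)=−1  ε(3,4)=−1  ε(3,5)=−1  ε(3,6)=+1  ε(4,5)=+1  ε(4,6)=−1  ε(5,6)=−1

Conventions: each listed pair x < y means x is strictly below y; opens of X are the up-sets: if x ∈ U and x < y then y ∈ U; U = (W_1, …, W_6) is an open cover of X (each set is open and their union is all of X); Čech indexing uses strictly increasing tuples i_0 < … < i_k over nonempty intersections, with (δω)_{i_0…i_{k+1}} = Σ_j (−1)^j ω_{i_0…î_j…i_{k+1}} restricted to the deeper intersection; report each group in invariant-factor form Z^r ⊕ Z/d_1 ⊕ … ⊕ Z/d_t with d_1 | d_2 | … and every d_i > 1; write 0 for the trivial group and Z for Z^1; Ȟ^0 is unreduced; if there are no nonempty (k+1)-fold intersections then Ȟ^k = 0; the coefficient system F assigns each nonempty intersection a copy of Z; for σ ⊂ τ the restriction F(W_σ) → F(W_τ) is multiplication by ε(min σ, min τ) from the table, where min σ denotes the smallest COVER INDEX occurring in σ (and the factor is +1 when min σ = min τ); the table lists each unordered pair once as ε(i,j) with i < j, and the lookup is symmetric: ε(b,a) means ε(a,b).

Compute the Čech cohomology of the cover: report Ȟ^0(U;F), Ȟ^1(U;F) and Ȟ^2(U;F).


nerve simplices:
  W12={q23,q29,q32} W13={q13,q23,q33} W14={q4,q13,q35,q36} W15={q19,q34,q35} W16={q2,q19,q20,q32} W23={q6,q8,q23} W24={q17,q22,q26,q27} W25={q1,q6,q22} W26={q26,q28,q32} W34={q13,q18,q21} W35={q5,q6,q9} W36={q5,q12,q16,q21} W45={q22,q24,q35} W46={q7,q21,q26} W56={q5,q19,q25}
  W123={q23} W126={q32} W134={q13} W145={q35} W156={q19} W235={q6} W245={q22} W246={q26} W346={q21} W356={q5}
C dims 6,15,10; δ0: rk 5, SNF 1^5; δ1: rk 10, SNF 1^9·2
degree 0: 6−5−0 = 1 → Ȟ^0 ≅ Z
degree 1: 15−10−5 = 0 → Ȟ^1 ≅ 0
degree 2: 10−0−10 = 0 plus torsion [2] → Ȟ^2 ≅ Z/2

Ȟ^0(U;F) ≅ Z,  Ȟ^1(U;F) ≅ 0,  Ȟ^2(U;F) ≅ Z/2


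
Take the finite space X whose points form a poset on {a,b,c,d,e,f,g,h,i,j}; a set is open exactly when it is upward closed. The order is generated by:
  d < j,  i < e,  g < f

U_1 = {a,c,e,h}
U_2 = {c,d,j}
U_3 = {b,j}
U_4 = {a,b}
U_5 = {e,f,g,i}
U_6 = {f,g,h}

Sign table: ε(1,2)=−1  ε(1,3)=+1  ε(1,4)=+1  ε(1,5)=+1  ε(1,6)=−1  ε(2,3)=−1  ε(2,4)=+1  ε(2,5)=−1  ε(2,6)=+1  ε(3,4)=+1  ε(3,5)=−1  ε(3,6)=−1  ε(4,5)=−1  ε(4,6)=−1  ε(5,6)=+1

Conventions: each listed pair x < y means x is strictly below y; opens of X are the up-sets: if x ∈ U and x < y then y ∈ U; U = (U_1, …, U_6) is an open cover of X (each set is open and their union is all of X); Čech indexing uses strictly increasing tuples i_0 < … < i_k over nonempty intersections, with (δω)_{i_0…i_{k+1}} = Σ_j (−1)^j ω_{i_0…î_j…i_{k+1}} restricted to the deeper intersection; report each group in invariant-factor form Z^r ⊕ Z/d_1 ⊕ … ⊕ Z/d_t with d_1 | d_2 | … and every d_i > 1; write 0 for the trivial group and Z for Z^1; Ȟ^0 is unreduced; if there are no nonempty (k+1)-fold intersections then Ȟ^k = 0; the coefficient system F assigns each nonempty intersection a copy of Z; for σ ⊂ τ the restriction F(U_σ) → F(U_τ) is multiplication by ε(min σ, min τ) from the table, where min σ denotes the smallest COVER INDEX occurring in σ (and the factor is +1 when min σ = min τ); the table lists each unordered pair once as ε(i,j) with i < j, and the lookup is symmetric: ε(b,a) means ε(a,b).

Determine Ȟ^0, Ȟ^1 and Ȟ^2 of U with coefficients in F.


Ȟ^0 = 0; Ȟ^1 = Z ⊕ Z/2; Ȟ^2 = 0

nerve simplices:
  U12={c} U14={a} U15={e} U16={h} U23={j} U34={b} U56={f,g}
C dims 6,7; δ0: rk 6, SNF 1^5·2
degree 0: 6−6−0 = 0 → Ȟ^0 ≅ 0
degree 1: 7−0−6 = 1 plus torsion [2] → Ȟ^1 ≅ Z ⊕ Z/2
degree 2: 0−0−0 = 0 → Ȟ^2 ≅ 0


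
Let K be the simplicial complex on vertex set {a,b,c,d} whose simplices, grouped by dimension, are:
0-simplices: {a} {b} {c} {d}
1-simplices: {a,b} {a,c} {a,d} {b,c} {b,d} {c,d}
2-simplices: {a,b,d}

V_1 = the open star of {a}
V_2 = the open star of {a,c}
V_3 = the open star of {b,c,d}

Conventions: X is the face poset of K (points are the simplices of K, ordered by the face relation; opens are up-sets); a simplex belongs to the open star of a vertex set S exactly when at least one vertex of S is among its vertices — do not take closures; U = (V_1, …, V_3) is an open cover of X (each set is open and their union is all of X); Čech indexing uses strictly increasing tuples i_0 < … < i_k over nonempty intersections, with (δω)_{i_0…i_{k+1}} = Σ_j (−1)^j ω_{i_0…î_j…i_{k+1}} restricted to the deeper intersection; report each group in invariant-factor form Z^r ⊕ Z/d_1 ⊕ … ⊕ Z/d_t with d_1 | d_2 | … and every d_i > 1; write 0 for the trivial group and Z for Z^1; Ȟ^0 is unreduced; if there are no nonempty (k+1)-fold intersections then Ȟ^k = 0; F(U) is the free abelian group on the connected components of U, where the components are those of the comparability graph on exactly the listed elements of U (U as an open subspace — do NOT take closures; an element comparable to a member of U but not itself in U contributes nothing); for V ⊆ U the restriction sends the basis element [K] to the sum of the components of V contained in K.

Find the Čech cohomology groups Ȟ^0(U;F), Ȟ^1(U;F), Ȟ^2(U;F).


nonempty overlaps:
  V1={{a},{a,b},{a,c},{a,d},{a,b,d}} V2={{a},{c},{a,b},{a,c},{a,d},{b,c},{c,d},{a,b,d}} V3={{b},{c},{d},{a,b},{a,c},{a,d},{b,c},{b,d},{c,d},{a,b,d}}
  V12={{a},{a,b},{a,c},{a,d},{a,b,d}} V13={{a,b},{a,c},{a,d},{a,b,d}} V23={{c},{a,b},{a,c},{a,d},{b,c},{c,d},{a,b,d}}
  V123={{a,b},{a,c},{a,d},{a,b,d}}
components per intersection:
  V1: {{a},{a,b},{a,c},{a,d},{a,b,d}}
  V2: {{a},{c},{a,b},{a,c},{a,d},{b,c},{c,d},{a,b,d}}
  V3: {{b},{c},{d},{a,b},{a,c},{a,d},{b,c},{b,d},{c,d},{a,b,d}}
  V12: {{a},{a,b},{a,c},{a,d},{a,b,d}}
  V13: {{a,b},{a,d},{a,b,d}} {{a,c}}
  V23: {{c},{a,c},{b,c},{c,d}} {{a,b},{a,d},{a,b,d}}
  V123: {{a,b},{a,d},{a,b,d}} {{a,c}}
C dims 3,5,2; δ0: rk 2, SNF 1^2; δ1: rk 2, SNF 1^2
degree 0: 3−2−0 = 1 → Ȟ^0 ≅ Z
degree 1: 5−2−2 = 1 → Ȟ^1 ≅ Z
degree 2: 2−0−2 = 0 → Ȟ^2 ≅ 0

Ȟ^0 ≅ Z, Ȟ^1 ≅ Z, Ȟ^2 ≅ 0


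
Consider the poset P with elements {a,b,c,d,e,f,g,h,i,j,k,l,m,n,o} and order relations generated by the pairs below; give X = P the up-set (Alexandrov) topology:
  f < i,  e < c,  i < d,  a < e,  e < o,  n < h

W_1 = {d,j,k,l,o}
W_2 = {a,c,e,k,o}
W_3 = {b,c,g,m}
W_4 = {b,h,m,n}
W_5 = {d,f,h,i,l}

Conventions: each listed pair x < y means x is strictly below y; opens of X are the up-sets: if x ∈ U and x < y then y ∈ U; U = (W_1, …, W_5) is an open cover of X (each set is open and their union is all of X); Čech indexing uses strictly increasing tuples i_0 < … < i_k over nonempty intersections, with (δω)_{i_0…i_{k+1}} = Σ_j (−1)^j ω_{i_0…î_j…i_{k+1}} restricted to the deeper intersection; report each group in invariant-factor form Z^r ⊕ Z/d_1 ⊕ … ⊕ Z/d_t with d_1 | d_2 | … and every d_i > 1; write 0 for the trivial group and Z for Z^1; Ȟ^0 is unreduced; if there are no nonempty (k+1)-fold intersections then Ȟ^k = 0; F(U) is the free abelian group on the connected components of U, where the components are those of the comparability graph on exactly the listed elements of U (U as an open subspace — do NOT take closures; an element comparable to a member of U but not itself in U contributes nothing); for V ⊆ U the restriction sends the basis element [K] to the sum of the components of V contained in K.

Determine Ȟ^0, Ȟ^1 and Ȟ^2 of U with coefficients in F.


nerve simplices:
  W12={k,o} W15={d,l} W23={c} W34={b,m} W45={h}
components per intersection:
  W1: {d} {j} {k} {l} {o}
  W2: {a,c,e,o} {k}
  W3: {b} {c} {g} {m}
  W4: {b} {h,n} {m}
  W5: {d,f,i} {h} {l}
  W12: {k} {o}
  W15: {d} {l}
  W23: {c}
  W34: {b} {m}
  W45: {h}
C dims 17,8; δ0: rk 8, SNF 1^8
degree 0: 17−8−0 = 9 → Ȟ^0 ≅ Z^9
degree 1: 8−0−8 = 0 → Ȟ^1 ≅ 0
degree 2: 0−0−0 = 0 → Ȟ^2 ≅ 0

Ȟ^0(U;F) ≅ Z^9, Ȟ^1(U;F) ≅ 0, Ȟ^2(U;F) ≅ 0


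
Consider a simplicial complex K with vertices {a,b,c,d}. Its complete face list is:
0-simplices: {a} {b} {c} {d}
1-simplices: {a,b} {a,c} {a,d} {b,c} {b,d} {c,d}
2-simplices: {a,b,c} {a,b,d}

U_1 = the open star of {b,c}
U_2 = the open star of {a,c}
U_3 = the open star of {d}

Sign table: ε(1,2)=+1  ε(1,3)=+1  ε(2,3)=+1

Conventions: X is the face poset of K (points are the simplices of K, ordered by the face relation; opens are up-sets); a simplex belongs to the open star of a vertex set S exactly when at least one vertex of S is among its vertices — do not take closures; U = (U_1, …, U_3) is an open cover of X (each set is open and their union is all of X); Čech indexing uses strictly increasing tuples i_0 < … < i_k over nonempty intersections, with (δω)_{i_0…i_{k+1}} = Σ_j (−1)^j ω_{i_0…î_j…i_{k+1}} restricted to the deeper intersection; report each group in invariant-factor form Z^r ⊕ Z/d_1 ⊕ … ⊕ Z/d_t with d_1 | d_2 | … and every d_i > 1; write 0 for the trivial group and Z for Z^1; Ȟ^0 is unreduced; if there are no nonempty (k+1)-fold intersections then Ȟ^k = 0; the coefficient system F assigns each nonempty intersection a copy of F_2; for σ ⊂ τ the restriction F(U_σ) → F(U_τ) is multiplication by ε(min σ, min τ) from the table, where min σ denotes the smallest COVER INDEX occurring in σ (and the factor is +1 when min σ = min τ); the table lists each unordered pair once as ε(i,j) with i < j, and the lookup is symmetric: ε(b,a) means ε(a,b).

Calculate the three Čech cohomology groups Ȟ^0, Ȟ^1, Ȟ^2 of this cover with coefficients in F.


nerve of the cover:
  U1={{b},{c},{a,b},{a,c},{b,c},{b,d},{c,d},{a,b,c},{a,b,d}} U2={{a},{c},{a,b},{a,c},{a,d},{b,c},{c,d},{a,b,c},{a,b,d}} U3={{d},{a,d},{b,d},{c,d},{a,b,d}}
  U12={{c},{a,b},{a,c},{b,c},{c,d},{a,b,c},{a,b,d}} U13={{b,d},{c,d},{a,b,d}} U23={{a,d},{c,d},{a,b,d}}
  U123={{c,d},{a,b,d}}
C dims 3,3,1; δ0: rk_F2 2; δ1: rk_F2 1
Ȟ^0 = (3 − 2) − 0 = 1, so Ȟ^0 ≅ Z/2
Ȟ^1 = (3 − 1) − 2 = 0, so Ȟ^1 ≅ 0
Ȟ^2 = (1 − 0) − 1 = 0, so Ȟ^2 ≅ 0

Ȟ^0(U;F) ≅ Z/2,  Ȟ^1(U;F) ≅ 0,  Ȟ^2(U;F) ≅ 0


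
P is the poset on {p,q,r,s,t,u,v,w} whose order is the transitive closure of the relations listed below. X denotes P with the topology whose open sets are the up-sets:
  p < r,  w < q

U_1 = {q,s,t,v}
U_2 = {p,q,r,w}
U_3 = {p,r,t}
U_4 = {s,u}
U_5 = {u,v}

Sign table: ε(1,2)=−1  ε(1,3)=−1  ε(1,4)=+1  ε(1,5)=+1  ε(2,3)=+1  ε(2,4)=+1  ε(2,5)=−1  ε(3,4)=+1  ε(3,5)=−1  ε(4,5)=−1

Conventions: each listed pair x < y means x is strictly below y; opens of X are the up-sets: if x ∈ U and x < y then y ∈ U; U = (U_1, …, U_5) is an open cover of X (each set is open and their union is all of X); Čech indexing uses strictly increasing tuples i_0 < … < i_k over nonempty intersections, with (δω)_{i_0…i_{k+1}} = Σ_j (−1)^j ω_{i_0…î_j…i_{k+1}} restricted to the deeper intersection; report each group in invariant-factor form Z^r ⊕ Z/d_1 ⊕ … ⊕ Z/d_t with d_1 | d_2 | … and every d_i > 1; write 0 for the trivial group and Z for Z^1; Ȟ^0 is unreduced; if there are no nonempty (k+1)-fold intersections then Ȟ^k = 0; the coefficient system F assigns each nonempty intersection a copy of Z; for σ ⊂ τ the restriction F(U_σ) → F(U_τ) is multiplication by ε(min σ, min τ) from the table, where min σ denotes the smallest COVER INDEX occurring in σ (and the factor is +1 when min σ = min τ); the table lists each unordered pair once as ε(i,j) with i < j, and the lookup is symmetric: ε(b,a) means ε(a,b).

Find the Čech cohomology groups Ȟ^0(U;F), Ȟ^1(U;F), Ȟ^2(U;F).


nerve simplices:
  U12={q} U13={t} U14={s} U15={v} U23={p,r} U45={u}
C dims 5,6; δ0: rk 5, SNF 1^4·2
degree 0: 5−5−0 = 0 → Ȟ^0 ≅ 0
degree 1: 6−0−5 = 1 plus torsion [2] → Ȟ^1 ≅ Z ⊕ Z/2
degree 2: 0−0−0 = 0 → Ȟ^2 ≅ 0

Ȟ^0 ≅ 0, Ȟ^1 ≅ Z ⊕ Z/2 and Ȟ^2 ≅ 0


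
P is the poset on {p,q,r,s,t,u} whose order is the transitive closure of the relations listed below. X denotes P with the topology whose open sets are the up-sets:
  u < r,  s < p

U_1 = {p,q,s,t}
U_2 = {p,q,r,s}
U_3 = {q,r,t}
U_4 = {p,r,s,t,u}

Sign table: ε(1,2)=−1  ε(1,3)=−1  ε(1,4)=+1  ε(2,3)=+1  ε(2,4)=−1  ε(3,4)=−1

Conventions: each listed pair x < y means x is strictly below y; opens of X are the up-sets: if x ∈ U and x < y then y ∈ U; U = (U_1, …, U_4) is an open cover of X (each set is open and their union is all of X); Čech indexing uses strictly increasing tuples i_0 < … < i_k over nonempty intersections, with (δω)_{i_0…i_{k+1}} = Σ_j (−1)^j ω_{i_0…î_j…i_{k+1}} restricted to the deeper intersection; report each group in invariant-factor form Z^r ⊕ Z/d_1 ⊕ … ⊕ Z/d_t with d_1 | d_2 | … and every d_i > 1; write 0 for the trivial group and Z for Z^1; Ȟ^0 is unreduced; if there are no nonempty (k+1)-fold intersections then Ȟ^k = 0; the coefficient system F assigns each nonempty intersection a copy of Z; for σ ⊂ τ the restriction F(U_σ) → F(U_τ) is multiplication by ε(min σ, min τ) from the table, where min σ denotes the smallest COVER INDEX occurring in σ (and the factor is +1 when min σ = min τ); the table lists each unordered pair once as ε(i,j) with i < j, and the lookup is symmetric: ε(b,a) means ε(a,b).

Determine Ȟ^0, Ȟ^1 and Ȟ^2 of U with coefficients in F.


nonempty intersections:
  U12={p,q,s} U13={q,t} U14={p,s,t} U23={q,r} U24={p,r,s} U34={r,t}
  U123={q} U124={p,s} U134={t} U234={r}
C dims 4,6,4; δ0: rk 3, SNF 1^3; δ1: rk 3, SNF 1^3
Ȟ^0: (4−3)−0=1 ⇒ Z
Ȟ^1: (6−3)−3=0 ⇒ 0
Ȟ^2: (4−0)−3=1 ⇒ Z

Ȟ^0(U;F) ≅ Z; Ȟ^1(U;F) ≅ 0; Ȟ^2(U;F) ≅ Z


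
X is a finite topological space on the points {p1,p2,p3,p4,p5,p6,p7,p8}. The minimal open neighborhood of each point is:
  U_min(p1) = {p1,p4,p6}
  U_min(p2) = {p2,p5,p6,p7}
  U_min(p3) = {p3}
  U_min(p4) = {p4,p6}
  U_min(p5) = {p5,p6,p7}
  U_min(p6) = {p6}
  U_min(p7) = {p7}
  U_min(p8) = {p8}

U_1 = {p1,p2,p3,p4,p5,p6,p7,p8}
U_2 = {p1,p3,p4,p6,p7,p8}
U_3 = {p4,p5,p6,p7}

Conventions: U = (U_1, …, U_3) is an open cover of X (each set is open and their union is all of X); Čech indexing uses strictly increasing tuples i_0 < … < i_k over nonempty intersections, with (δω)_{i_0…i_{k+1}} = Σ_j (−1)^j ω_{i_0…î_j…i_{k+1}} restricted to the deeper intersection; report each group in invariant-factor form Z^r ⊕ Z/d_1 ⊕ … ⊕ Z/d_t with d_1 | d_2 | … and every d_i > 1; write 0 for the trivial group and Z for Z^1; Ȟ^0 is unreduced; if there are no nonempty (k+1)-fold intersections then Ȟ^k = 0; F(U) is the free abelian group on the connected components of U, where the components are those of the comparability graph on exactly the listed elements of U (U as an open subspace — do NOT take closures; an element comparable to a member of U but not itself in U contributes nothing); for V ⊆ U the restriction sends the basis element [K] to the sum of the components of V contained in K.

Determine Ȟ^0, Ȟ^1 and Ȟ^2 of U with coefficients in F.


nerve simplices:
  U12={p1,p3,p4,p6,p7,p8} U13={p4,p5,p6,p7} U23={p4,p6,p7}
  U123={p4,p6,p7}
components per intersection:
  U1: {p1,p2,p4,p5,p6,p7} {p3} {p8}
  U2: {p1,p4,p6} {p3} {p7} {p8}
  U3: {p4,p5,p6,p7}
  U12: {p1,p4,p6} {p3} {p7} {p8}
  U13: {p4,p5,p6,p7}
  U23: {p4,p6} {p7}
  U123: {p4,p6} {p7}
C dims 8,7,2; δ0: rk 5, SNF 1^5; δ1: rk 2, SNF 1^2
degree 0: 8−5−0 = 3 → Ȟ^0 ≅ Z^3
degree 1: 7−2−5 = 0 → Ȟ^1 ≅ 0
degree 2: 2−0−2 = 0 → Ȟ^2 ≅ 0

Ȟ^0 ≅ Z^3, Ȟ^1 ≅ 0 and Ȟ^2 ≅ 0


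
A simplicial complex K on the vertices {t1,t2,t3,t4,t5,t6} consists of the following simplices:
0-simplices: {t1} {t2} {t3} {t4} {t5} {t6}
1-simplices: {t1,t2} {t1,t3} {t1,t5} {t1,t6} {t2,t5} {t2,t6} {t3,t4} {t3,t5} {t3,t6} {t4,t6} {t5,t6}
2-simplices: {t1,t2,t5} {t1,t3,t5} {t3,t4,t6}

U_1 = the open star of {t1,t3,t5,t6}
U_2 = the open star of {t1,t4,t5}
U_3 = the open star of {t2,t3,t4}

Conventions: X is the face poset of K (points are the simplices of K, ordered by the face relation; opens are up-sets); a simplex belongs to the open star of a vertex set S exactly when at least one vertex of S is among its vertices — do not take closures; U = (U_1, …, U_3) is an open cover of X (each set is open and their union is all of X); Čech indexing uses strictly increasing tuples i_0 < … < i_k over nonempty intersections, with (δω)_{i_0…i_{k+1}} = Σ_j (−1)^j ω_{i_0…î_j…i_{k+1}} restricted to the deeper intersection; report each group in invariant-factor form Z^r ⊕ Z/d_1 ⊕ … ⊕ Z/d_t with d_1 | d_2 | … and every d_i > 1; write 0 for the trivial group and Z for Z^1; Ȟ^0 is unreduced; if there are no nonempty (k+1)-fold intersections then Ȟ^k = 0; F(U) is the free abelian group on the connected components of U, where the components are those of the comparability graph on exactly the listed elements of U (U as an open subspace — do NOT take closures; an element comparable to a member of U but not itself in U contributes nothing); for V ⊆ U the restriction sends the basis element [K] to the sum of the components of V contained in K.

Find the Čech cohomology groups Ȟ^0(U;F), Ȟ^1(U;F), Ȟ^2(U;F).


Ȟ^0 ≅ Z, Ȟ^1 ≅ Z and Ȟ^2 ≅ 0

nerve of the cover:
  U1={{t1},{t3},{t5},{t6},{t1,t2},{t1,t3},{t1,t5},{t1,t6},{t2,t5},{t2,t6},{t3,t4},{t3,t5},{t3,t6},{t4,t6},{t5,t6},{t1,t2,t5},{t1,t3,t5},{t3,t4,t6}} U2={{t1},{t4},{t5},{t1,t2},{t1,t3},{t1,t5},{t1,t6},{t2,t5},{t3,t4},{t3,t5},{t4,t6},{t5,t6},{t1,t2,t5},{t1,t3,t5},{t3,t4,t6}} U3={{t2},{t3},{t4},{t1,t2},{t1,t3},{t2,t5},{t2,t6},{t3,t4},{t3,t5},{t3,t6},{t4,t6},{t1,t2,t5},{t1,t3,t5},{t3,t4,t6}}
  U12={{t1},{t5},{t1,t2},{t1,t3},{t1,t5},{t1,t6},{t2,t5},{t3,t4},{t3,t5},{t4,t6},{t5,t6},{t1,t2,t5},{t1,t3,t5},{t3,t4,t6}} U13={{t3},{t1,t2},{t1,t3},{t2,t5},{t2,t6},{t3,t4},{t3,t5},{t3,t6},{t4,t6},{t1,t2,t5},{t1,t3,t5},{t3,t4,t6}} U23={{t4},{t1,t2},{t1,t3},{t2,t5},{t3,t4},{t3,t5},{t4,t6},{t1,t2,t5},{t1,t3,t5},{t3,t4,t6}}
  U123={{t1,t2},{t1,t3},{t2,t5},{t3,t4},{t3,t5},{t4,t6},{t1,t2,t5},{t1,t3,t5},{t3,t4,t6}}
components per intersection:
  U1: {{t1},{t3},{t5},{t6},{t1,t2},{t1,t3},{t1,t5},{t1,t6},{t2,t5},{t2,t6},{t3,t4},{t3,t5},{t3,t6},{t4,t6},{t5,t6},{t1,t2,t5},{t1,t3,t5},{t3,t4,t6}}
  U2: {{t1},{t5},{t1,t2},{t1,t3},{t1,t5},{t1,t6},{t2,t5},{t3,t5},{t5,t6},{t1,t2,t5},{t1,t3,t5}} {{t4},{t3,t4},{t4,t6},{t3,t4,t6}}
  U3: {{t2},{t1,t2},{t2,t5},{t2,t6},{t1,t2,t5}} {{t3},{t4},{t1,t3},{t3,t4},{t3,t5},{t3,t6},{t4,t6},{t1,t3,t5},{t3,t4,t6}}
  U12: {{t1},{t5},{t1,t2},{t1,t3},{t1,t5},{t1,t6},{t2,t5},{t3,t5},{t5,t6},{t1,t2,t5},{t1,t3,t5}} {{t3,t4},{t4,t6},{t3,t4,t6}}
  U13: {{t3},{t1,t3},{t3,t4},{t3,t5},{t3,t6},{t4,t6},{t1,t3,t5},{t3,t4,t6}} {{t1,t2},{t2,t5},{t1,t2,t5}} {{t2,t6}}
  U23: {{t4},{t3,t4},{t4,t6},{t3,t4,t6}} {{t1,t2},{t2,t5},{t1,t2,t5}} {{t1,t3},{t3,t5},{t1,t3,t5}}
  U123: {{t1,t2},{t2,t5},{t1,t2,t5}} {{t1,t3},{t3,t5},{t1,t3,t5}} {{t3,t4},{t4,t6},{t3,t4,t6}}
C dims 5,8,3; δ0: rk 4, SNF 1^4; δ1: rk 3, SNF 1^3
Ȟ^0 = (5 − 4) − 0 = 1, so Ȟ^0 ≅ Z
Ȟ^1 = (8 − 3) − 4 = 1, so Ȟ^1 ≅ Z
Ȟ^2 = (3 − 0) − 3 = 0, so Ȟ^2 ≅ 0


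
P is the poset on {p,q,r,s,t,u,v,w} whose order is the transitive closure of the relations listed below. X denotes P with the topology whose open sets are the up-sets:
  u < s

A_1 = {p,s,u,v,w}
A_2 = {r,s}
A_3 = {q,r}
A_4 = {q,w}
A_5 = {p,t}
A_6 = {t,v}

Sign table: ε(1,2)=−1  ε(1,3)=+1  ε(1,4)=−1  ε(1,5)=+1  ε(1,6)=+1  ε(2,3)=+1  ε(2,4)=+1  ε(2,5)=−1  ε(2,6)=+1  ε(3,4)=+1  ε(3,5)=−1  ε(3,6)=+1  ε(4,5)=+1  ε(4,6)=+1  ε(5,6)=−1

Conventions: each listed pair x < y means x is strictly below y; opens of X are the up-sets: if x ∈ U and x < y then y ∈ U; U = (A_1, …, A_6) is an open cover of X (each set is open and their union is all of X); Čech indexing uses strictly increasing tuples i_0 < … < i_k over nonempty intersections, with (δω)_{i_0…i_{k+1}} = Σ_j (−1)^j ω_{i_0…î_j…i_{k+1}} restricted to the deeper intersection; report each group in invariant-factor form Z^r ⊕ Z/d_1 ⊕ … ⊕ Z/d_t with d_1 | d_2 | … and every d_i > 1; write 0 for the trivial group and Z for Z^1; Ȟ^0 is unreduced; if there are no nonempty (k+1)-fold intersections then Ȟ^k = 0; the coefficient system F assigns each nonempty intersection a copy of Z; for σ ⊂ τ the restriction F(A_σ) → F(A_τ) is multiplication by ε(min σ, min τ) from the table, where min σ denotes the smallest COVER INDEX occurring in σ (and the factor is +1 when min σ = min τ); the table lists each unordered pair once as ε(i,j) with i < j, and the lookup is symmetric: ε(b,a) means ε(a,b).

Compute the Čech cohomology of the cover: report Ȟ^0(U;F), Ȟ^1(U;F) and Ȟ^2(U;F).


Ȟ^0 = 0,  Ȟ^1 = Z ⊕ Z/2,  Ȟ^2 = 0

cover nerve:
  A12={s} A14={w} A15={p} A16={v} A23={r} A34={q} A56={t}
C dims 6,7; δ0: rk 6, SNF 1^5·2
Ȟ^0: (6−6)−0=0 ⇒ 0
Ȟ^1: (7−0)−6=1 plus torsion [2] ⇒ Z ⊕ Z/2
Ȟ^2: (0−0)−0=0 ⇒ 0


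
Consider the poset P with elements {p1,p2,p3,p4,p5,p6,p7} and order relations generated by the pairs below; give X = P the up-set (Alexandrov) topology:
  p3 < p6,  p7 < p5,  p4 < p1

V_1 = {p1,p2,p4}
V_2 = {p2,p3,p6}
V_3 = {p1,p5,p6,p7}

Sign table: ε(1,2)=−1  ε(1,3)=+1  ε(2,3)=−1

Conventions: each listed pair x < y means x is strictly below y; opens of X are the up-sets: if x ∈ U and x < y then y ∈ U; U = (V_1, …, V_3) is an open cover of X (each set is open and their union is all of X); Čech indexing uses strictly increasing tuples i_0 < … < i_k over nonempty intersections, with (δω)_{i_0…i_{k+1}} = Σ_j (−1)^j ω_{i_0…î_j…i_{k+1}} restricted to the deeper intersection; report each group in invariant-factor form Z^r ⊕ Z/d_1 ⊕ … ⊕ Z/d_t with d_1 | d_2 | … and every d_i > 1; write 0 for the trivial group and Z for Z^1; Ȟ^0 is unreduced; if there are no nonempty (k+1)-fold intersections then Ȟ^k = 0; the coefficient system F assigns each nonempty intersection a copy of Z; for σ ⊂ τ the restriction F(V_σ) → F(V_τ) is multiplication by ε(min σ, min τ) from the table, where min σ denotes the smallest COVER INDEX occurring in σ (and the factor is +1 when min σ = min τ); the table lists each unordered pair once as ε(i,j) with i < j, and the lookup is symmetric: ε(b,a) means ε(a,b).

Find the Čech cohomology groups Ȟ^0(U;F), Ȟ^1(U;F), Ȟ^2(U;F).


nonempty overlaps:
  V12={p2} V13={p1} V23={p6}
C dims 3,3; δ0: rk 2, SNF 1^2
degree 0: 3−2−0 = 1 → Ȟ^0 ≅ Z
degree 1: 3−0−2 = 1 → Ȟ^1 ≅ Z
degree 2: 0−0−0 = 0 → Ȟ^2 ≅ 0

Ȟ^0 ≅ Z, Ȟ^1 ≅ Z and Ȟ^2 ≅ 0


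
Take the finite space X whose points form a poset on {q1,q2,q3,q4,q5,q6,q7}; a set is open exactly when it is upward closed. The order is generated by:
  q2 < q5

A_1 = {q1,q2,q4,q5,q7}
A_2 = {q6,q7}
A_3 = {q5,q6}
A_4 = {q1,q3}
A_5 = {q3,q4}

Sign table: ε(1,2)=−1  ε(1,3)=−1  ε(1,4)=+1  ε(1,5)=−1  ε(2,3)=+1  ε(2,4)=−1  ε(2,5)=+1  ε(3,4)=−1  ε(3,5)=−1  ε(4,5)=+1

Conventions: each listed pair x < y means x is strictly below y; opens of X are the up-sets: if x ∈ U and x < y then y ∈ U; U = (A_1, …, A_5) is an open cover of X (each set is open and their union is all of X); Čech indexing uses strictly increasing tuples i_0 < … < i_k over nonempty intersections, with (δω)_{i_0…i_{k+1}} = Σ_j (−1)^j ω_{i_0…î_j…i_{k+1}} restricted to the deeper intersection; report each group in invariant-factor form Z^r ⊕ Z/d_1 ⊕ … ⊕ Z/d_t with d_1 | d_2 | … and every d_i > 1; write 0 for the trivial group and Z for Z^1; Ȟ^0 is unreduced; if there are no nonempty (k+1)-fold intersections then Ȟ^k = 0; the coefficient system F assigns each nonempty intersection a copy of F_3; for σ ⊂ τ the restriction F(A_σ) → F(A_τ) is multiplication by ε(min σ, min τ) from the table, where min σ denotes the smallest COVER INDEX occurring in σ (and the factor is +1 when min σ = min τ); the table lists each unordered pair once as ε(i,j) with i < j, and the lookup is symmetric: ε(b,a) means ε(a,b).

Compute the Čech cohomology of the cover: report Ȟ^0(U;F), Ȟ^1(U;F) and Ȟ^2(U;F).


cover nerve:
  A12={q7} A13={q5} A14={q1} A15={q4} A23={q6} A45={q3}
C dims 5,6; δ0: rk_F3 5
Ȟ^0: (5−5)−0=0 ⇒ 0
Ȟ^1: (6−0)−5=1 ⇒ Z/3
Ȟ^2: (0−0)−0=0 ⇒ 0

Ȟ^0 ≅ 0; Ȟ^1 ≅ Z/3; Ȟ^2 ≅ 0


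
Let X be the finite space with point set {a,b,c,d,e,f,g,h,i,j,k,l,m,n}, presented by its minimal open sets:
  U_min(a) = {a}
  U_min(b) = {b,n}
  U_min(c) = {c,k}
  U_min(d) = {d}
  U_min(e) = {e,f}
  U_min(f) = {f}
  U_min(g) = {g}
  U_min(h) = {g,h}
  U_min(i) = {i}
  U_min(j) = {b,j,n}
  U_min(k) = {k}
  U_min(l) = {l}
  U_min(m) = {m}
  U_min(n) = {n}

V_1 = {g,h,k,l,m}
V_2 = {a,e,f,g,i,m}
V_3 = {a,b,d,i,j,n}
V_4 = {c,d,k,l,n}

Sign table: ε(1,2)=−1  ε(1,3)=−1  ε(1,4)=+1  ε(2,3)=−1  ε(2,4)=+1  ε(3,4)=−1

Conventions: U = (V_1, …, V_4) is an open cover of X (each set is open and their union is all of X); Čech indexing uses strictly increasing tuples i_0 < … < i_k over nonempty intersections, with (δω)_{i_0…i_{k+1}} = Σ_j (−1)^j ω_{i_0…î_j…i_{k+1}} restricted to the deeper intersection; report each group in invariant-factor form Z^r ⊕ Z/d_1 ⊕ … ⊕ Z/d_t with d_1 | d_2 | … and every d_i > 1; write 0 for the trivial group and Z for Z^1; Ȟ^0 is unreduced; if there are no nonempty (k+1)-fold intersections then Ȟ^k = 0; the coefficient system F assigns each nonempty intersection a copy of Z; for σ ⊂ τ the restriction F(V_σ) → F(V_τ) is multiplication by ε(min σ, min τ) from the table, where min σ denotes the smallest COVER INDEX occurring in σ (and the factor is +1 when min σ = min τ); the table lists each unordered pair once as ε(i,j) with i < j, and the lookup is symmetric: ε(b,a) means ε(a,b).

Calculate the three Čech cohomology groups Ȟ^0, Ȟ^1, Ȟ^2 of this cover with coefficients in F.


intersection data:
  V12={g,m} V14={k,l} V23={a,i} V34={d,n}
C dims 4,4; δ0: rk 4, SNF 1^3·2
Ȟ^0 = (4 − 4) − 0 = 0, so Ȟ^0 ≅ 0
Ȟ^1 = (4 − 0) − 4 = 0 plus torsion [2], so Ȟ^1 ≅ Z/2
Ȟ^2 = (0 − 0) − 0 = 0, so Ȟ^2 ≅ 0

Ȟ^0 = 0,  Ȟ^1 = Z/2,  Ȟ^2 = 0


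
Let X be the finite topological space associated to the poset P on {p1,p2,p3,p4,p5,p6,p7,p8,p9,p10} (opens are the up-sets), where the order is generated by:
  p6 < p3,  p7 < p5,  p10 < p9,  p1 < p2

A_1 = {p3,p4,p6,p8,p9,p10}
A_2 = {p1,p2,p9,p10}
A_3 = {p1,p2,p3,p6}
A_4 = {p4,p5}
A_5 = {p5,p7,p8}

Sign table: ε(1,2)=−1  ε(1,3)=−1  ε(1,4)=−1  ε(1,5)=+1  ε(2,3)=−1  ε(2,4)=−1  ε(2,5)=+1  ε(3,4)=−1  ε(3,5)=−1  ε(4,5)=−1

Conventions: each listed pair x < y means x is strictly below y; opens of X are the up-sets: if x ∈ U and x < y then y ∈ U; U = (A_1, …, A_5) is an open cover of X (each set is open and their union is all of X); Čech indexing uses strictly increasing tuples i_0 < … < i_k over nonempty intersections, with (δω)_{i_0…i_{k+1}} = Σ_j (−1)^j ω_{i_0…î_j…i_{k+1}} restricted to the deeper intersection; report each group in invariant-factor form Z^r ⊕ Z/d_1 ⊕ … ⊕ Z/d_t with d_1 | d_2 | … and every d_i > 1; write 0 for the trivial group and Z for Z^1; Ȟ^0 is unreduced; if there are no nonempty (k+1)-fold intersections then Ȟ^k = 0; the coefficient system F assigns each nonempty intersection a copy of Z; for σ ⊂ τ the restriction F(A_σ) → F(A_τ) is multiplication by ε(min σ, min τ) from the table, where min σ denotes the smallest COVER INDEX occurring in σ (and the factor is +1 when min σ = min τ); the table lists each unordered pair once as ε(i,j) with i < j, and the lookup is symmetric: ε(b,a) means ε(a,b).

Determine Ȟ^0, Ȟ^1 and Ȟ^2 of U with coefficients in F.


intersection data:
  A12={p9,p10} A13={p3,p6} A14={p4} A15={p8} A23={p1,p2} A45={p5}
C dims 5,6; δ0: rk 5, SNF 1^4·2
Ȟ^0 = (5 − 5) − 0 = 0, so Ȟ^0 ≅ 0
Ȟ^1 = (6 − 0) − 5 = 1 plus torsion [2], so Ȟ^1 ≅ Z ⊕ Z/2
Ȟ^2 = (0 − 0) − 0 = 0, so Ȟ^2 ≅ 0

Ȟ^0 = 0; Ȟ^1 = Z ⊕ Z/2; Ȟ^2 = 0


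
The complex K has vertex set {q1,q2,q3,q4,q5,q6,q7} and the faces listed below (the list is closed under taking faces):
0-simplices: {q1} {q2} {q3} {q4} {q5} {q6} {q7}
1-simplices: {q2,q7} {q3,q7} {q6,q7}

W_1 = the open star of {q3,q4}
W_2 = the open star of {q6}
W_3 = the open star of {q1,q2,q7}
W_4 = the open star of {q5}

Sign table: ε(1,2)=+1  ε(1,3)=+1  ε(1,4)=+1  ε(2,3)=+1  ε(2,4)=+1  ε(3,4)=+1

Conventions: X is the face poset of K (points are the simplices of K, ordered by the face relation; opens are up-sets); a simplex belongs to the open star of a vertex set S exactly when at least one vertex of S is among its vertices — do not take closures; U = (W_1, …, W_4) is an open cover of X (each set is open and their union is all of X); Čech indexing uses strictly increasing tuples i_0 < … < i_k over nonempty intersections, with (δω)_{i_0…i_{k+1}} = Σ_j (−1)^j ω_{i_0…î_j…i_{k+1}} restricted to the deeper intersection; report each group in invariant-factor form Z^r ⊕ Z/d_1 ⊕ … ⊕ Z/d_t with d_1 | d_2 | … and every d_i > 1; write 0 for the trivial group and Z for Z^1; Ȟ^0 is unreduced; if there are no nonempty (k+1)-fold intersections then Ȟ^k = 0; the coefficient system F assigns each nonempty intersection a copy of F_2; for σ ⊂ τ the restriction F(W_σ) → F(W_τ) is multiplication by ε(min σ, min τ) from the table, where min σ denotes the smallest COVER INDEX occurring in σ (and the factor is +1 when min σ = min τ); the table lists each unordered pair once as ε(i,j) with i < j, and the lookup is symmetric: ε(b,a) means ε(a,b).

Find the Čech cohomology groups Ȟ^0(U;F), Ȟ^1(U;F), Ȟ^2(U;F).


nonempty intersections:
  W1={{q3},{q4},{q3,q7}} W2={{q6},{q6,q7}} W3={{q1},{q2},{q7},{q2,q7},{q3,q7},{q6,q7}} W4={{q5}}
  W13={{q3,q7}} W23={{q6,q7}}
C dims 4,2; δ0: rk_F2 2
Ȟ^0: (4−2)−0=2 ⇒ Z/2 ⊕ Z/2
Ȟ^1: (2−0)−2=0 ⇒ 0
Ȟ^2: (0−0)−0=0 ⇒ 0

Ȟ^0(U;F) ≅ Z/2 ⊕ Z/2, Ȟ^1(U;F) ≅ 0, Ȟ^2(U;F) ≅ 0


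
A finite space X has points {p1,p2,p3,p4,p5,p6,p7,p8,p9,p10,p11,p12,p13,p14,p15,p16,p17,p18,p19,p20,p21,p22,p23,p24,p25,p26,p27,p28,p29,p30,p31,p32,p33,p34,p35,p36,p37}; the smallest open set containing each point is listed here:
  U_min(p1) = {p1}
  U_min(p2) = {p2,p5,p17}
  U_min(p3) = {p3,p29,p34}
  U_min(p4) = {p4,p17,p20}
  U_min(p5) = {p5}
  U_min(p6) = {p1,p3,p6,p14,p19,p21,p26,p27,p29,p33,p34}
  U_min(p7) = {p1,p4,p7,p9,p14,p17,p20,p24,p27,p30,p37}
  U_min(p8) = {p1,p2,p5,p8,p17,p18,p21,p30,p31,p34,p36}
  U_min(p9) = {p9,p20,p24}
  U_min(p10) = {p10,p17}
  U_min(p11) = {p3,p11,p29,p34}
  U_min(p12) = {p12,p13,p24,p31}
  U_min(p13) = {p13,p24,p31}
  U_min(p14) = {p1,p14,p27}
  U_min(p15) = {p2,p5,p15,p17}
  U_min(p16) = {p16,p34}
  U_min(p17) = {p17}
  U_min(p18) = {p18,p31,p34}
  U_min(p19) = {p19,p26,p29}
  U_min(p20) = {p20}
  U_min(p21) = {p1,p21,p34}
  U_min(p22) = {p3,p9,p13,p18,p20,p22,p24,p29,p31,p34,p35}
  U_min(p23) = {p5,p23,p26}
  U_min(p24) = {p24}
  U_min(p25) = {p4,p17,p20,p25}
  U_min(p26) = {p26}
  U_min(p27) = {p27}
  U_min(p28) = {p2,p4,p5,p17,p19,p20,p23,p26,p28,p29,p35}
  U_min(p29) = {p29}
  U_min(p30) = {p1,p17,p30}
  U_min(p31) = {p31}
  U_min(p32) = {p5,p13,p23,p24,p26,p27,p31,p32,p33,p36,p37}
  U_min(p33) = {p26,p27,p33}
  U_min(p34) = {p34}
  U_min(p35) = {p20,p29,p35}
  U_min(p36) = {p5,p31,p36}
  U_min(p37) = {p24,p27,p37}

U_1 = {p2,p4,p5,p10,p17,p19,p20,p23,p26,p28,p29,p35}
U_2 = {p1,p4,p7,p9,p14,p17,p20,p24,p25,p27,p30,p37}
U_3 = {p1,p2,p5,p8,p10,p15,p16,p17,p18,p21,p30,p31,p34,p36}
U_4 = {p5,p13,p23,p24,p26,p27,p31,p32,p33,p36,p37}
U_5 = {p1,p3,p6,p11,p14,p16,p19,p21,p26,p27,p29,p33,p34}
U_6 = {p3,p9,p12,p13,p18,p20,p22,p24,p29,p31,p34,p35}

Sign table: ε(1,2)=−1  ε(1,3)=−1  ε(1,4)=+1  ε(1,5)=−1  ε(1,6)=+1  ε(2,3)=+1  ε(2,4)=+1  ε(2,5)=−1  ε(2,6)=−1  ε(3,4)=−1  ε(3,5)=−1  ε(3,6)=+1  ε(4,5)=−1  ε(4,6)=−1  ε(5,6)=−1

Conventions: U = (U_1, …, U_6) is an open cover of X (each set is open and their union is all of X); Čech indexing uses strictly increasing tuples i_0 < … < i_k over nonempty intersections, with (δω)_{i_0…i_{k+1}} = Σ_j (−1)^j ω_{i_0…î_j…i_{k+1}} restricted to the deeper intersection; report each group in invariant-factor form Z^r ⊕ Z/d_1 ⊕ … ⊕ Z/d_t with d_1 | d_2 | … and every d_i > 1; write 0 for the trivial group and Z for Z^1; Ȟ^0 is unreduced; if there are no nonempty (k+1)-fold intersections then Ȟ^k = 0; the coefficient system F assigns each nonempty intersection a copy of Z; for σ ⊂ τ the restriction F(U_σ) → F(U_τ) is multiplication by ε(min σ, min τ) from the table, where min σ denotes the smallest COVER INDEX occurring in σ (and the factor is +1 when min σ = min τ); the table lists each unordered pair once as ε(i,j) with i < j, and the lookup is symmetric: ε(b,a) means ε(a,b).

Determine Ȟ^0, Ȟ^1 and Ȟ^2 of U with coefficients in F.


nerve simplices:
  U12={p4,p17,p20} U13={p2,p5,p10,p17} U14={p5,p23,p26} U15={p19,p26,p29} U16={p20,p29,p35} U23={p1,p17,p30} U24={p24,p27,p37} U25={p1,p14,p27} U26={p9,p20,p24} U34={p5,p31,p36} U35={p1,p16,p21,p34} U36={p18,p31,p34} U45={p26,p27,p33} U46={p13,p24,p31} U56={p3,p29,p34}
  U123={p17} U126={p20} U134={p5} U145={p26} U156={p29} U235={p1} U245={p27} U246={p24} U346={p31} U356={p34}
C dims 6,15,10; δ0: rk 6, SNF 1^5·2; δ1: rk 9, SNF 1^9
degree 0: 6−6−0 = 0 → Ȟ^0 ≅ 0
degree 1: 15−9−6 = 0 plus torsion [2] → Ȟ^1 ≅ Z/2
degree 2: 10−0−9 = 1 → Ȟ^2 ≅ Z

Ȟ^0 ≅ 0,  Ȟ^1 ≅ Z/2,  Ȟ^2 ≅ Z
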